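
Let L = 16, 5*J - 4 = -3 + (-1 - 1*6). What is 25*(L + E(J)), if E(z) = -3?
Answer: 325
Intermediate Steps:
J = -6/5 (J = 4/5 + (-3 + (-1 - 1*6))/5 = 4/5 + (-3 + (-1 - 6))/5 = 4/5 + (-3 - 7)/5 = 4/5 + (1/5)*(-10) = 4/5 - 2 = -6/5 ≈ -1.2000)
25*(L + E(J)) = 25*(16 - 3) = 25*13 = 325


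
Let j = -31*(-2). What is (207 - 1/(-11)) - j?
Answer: 1596/11 ≈ 145.09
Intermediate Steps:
j = 62
(207 - 1/(-11)) - j = (207 - 1/(-11)) - 1*62 = (207 - 1*(-1/11)) - 62 = (207 + 1/11) - 62 = 2278/11 - 62 = 1596/11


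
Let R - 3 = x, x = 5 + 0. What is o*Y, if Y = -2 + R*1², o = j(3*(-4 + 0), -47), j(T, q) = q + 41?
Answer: -36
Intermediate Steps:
x = 5
j(T, q) = 41 + q
o = -6 (o = 41 - 47 = -6)
R = 8 (R = 3 + 5 = 8)
Y = 6 (Y = -2 + 8*1² = -2 + 8*1 = -2 + 8 = 6)
o*Y = -6*6 = -36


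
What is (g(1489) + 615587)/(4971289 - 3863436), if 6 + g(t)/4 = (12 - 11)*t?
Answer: 621519/1107853 ≈ 0.56101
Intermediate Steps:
g(t) = -24 + 4*t (g(t) = -24 + 4*((12 - 11)*t) = -24 + 4*(1*t) = -24 + 4*t)
(g(1489) + 615587)/(4971289 - 3863436) = ((-24 + 4*1489) + 615587)/(4971289 - 3863436) = ((-24 + 5956) + 615587)/1107853 = (5932 + 615587)*(1/1107853) = 621519*(1/1107853) = 621519/1107853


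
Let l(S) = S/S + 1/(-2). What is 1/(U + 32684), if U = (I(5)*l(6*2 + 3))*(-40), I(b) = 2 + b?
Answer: 1/32544 ≈ 3.0728e-5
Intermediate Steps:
l(S) = 1/2 (l(S) = 1 + 1*(-1/2) = 1 - 1/2 = 1/2)
U = -140 (U = ((2 + 5)*(1/2))*(-40) = (7*(1/2))*(-40) = (7/2)*(-40) = -140)
1/(U + 32684) = 1/(-140 + 32684) = 1/32544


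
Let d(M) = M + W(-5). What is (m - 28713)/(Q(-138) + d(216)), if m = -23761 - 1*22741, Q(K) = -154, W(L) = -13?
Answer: -1535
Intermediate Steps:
d(M) = -13 + M (d(M) = M - 13 = -13 + M)
m = -46502 (m = -23761 - 22741 = -46502)
(m - 28713)/(Q(-138) + d(216)) = (-46502 - 28713)/(-154 + (-13 + 216)) = -75215/(-154 + 203) = -75215/49 = -75215*1/49 = -1535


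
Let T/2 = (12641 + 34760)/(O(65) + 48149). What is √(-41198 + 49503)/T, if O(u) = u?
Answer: 24107*√8305/47401 ≈ 46.347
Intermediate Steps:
T = 47401/24107 (T = 2*((12641 + 34760)/(65 + 48149)) = 2*(47401/48214) = 47401/24107 ≈ 1.9663)
√(-41198 + 49503)/T = √(-41198 + 49503)/(47401/24107) = √8305*(24107/47401) = 24107*√8305/47401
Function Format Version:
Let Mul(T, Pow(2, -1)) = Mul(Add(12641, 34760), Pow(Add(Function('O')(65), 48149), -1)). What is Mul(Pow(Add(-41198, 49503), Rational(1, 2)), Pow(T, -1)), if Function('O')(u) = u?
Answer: Mul(Rational(24107, 47401), Pow(8305, Rational(1, 2))) ≈ 46.347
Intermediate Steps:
T = Rational(47401, 24107) (T = Mul(2, Mul(Add(12641, 34760), Pow(Add(65, 48149), -1))) = Mul(2, Mul(47401, Pow(48214, -1))) = Mul(2, Mul(47401, Rational(1, 48214))) = Mul(2, Rational(47401, 48214)) = Rational(47401, 24107) ≈ 1.9663)
Mul(Pow(Add(-41198, 49503), Rational(1, 2)), Pow(T, -1)) = Mul(Pow(Add(-41198, 49503), Rational(1, 2)), Pow(Rational(47401, 24107), -1)) = Mul(Pow(8305, Rational(1, 2)), Rational(24107, 47401)) = Mul(Rational(24107, 47401), Pow(8305, Rational(1, 2)))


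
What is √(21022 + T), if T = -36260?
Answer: I*√15238 ≈ 123.44*I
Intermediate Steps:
√(21022 + T) = √(21022 - 36260) = √(-15238) = I*√15238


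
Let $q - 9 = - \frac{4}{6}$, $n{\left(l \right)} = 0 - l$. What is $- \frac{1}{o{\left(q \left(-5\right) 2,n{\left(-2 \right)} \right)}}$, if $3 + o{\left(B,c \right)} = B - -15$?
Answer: $\frac{3}{214} \approx 0.014019$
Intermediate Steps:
$n{\left(l \right)} = - l$
$q = \frac{25}{3}$ ($q = 9 - \frac{4}{6} = 9 - \frac{2}{3} = \frac{25}{3} \approx 8.3333$)
$o{\left(B,c \right)} = 12 + B$ ($o{\left(B,c \right)} = -3 + \left(B - -15\right) = -3 + \left(B + 15\right) = -3 + \left(15 + B\right) = 12 + B$)
$- \frac{1}{o{\left(q \left(-5\right) 2,n{\left(-2 \right)} \right)}} = - \frac{1}{12 + \frac{25}{3} \left(-5\right) 2} = - \frac{1}{12 - \frac{250}{3}} = - \frac{1}{- \frac{214}{3}} = \left(-1\right) \left(- \frac{3}{214}\right) = \frac{3}{214}$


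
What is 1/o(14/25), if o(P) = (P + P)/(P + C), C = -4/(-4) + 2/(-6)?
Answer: 23/21 ≈ 1.0952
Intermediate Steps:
C = ⅔ (C = -4*(-¼) + 2*(-⅙) = 1 - ⅓ = ⅔ ≈ 0.66667)
o(P) = 2*P/(⅔ + P) (o(P) = (P + P)/(P + ⅔) = (2*P)/(⅔ + P) = 2*P/(⅔ + P))
1/o(14/25) = 1/(6*(14/25)/(2 + 3*(14/25))) = 1/(6*(14/25)/(2 + 42/25)) = 1/(6*(14/25)/(92/25)) = 1/(6*(14/25)*(25/92)) = 1/(21/23) = 23/21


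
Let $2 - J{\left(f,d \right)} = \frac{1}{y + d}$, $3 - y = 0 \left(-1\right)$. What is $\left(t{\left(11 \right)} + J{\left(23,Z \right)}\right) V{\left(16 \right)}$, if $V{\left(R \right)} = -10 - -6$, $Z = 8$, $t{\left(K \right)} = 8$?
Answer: $- \frac{436}{11} \approx -39.636$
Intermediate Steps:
$y = 3$ ($y = 3 - 0 \left(-1\right) = 3 - 0 = 3 + 0 = 3$)
$J{\left(f,d \right)} = 2 - \frac{1}{3 + d}$
$V{\left(R \right)} = -4$ ($V{\left(R \right)} = -10 + 6 = -4$)
$\left(t{\left(11 \right)} + J{\left(23,Z \right)}\right) V{\left(16 \right)} = \left(8 + \frac{5 + 2 \cdot 8}{3 + 8}\right) \left(-4\right) = \left(8 + \frac{5 + 16}{11}\right) \left(-4\right) = \left(8 + \frac{1}{11} \cdot 21\right) \left(-4\right) = \left(8 + \frac{21}{11}\right) \left(-4\right) = \frac{109}{11} \left(-4\right) = - \frac{436}{11}$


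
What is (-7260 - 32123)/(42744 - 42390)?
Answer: -39383/354 ≈ -111.25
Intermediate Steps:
(-7260 - 32123)/(42744 - 42390) = -39383/354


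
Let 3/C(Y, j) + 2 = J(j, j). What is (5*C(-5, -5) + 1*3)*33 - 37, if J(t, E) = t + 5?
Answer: -371/2 ≈ -185.50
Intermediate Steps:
J(t, E) = 5 + t
C(Y, j) = 3/(3 + j) (C(Y, j) = 3/(-2 + (5 + j)) = 3/(3 + j))
(5*C(-5, -5) + 1*3)*33 - 37 = (5*(3/(3 - 5)) + 1*3)*33 - 37 = (5*(3/(-2)) + 3)*33 - 37 = (5*(3*(-1/2)) + 3)*33 - 37 = (5*(-3/2) + 3)*33 - 37 = (-15/2 + 3)*33 - 37 = -9/2*33 - 37 = -297/2 - 37 = -371/2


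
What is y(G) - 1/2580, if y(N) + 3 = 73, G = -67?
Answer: 180599/2580 ≈ 70.000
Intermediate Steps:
y(N) = 70 (y(N) = -3 + 73 = 70)
y(G) - 1/2580 = 70 - 1/2580 = 180599/2580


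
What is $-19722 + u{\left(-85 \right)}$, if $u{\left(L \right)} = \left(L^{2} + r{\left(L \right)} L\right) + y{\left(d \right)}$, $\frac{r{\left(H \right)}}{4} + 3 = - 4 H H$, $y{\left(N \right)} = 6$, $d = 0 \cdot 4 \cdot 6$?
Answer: $9814529$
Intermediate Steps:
$d = 0$ ($d = 0 \cdot 6 = 0$)
$r{\left(H \right)} = -12 - 16 H^{2}$ ($r{\left(H \right)} = -12 + 4 - 4 H H = -12 + 4 \left(- 4 H^{2}\right) = -12 - 16 H^{2}$)
$u{\left(L \right)} = 6 + L^{2} + L \left(-12 - 16 L^{2}\right)$ ($u{\left(L \right)} = \left(L^{2} + \left(-12 - 16 L^{2}\right) L\right) + 6 = \left(L^{2} + L \left(-12 - 16 L^{2}\right)\right) + 6 = 6 + L^{2} + L \left(-12 - 16 L^{2}\right)$)
$-19722 + u{\left(-85 \right)} = -19722 + \left(6 + \left(-85\right)^{2} - 16 \left(-85\right)^{3} - -1020\right) = -19722 + \left(6 + 7225 - -9826000 + 1020\right) = -19722 + \left(6 + 7225 + 9826000 + 1020\right) = -19722 + 9834251 = 9814529$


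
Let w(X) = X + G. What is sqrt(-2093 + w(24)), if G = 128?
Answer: I*sqrt(1941) ≈ 44.057*I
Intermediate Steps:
w(X) = 128 + X (w(X) = X + 128 = 128 + X)
sqrt(-2093 + w(24)) = sqrt(-2093 + (128 + 24)) = sqrt(-2093 + 152) = sqrt(-1941) = I*sqrt(1941)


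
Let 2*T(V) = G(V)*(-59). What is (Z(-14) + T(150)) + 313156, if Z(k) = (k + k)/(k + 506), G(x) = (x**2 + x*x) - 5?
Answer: -249492353/246 ≈ -1.0142e+6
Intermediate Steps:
G(x) = -5 + 2*x**2 (G(x) = (x**2 + x**2) - 5 = 2*x**2 - 5 = -5 + 2*x**2)
Z(k) = 2*k/(506 + k) (Z(k) = (2*k)/(506 + k) = 2*k/(506 + k))
T(V) = 295/2 - 59*V**2 (T(V) = ((-5 + 2*V**2)*(-59))/2 = (295 - 118*V**2)/2 = 295/2 - 59*V**2)
(Z(-14) + T(150)) + 313156 = (2*(-14)/(506 - 14) + (295/2 - 59*150**2)) + 313156 = (2*(-14)/492 + (295/2 - 59*22500)) + 313156 = (2*(-14)*(1/492) + (295/2 - 1327500)) + 313156 = (-7/123 - 2654705/2) + 313156 = -326528729/246 + 313156 = -249492353/246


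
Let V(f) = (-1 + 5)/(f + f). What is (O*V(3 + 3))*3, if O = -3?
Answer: -3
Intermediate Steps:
V(f) = 2/f (V(f) = 4/((2*f)) = 4*(1/(2*f)) = 2/f)
(O*V(3 + 3))*3 = -6/(3 + 3)*3 = -6/6*3 = -3*⅓*3 = -1*3 = -3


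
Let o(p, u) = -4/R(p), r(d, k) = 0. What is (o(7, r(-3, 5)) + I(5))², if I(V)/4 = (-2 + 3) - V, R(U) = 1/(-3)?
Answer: 16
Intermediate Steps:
R(U) = -⅓
I(V) = 4 - 4*V (I(V) = 4*((-2 + 3) - V) = 4*(1 - V) = 4 - 4*V)
o(p, u) = 12 (o(p, u) = -4/(-⅓) = -4*(-3) = 12)
(o(7, r(-3, 5)) + I(5))² = (12 + (4 - 4*5))² = (12 + (4 - 20))² = (12 - 16)² = (-4)² = 16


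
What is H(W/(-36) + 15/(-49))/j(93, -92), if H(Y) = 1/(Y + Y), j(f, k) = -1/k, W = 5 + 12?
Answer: -81144/1373 ≈ -59.100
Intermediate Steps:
W = 17
H(Y) = 1/(2*Y)
H(W/(-36) + 15/(-49))/j(93, -92) = (1/(2*(17/(-36) + 15/(-49))))/((-1/(-92))) = (1/(2*(17*(-1/36) + 15*(-1/49))))/((-1*(-1/92))) = (1/(2*(-17/36 - 15/49)))/(1/92) = (1/(2*(-1373/1764)))*92 = ((1/2)*(-1764/1373))*92 = -882/1373*92 = -81144/1373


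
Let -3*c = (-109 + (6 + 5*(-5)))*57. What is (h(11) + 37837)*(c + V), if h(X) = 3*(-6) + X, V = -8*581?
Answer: -83831280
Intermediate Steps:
V = -4648
h(X) = -18 + X
c = 2432 (c = -(-109 + (6 + 5*(-5)))*57/3 = -(-109 + (6 - 25))*57/3 = -(-109 - 19)*57/3 = -(-128)*57/3 = -⅓*(-7296) = 2432)
(h(11) + 37837)*(c + V) = ((-18 + 11) + 37837)*(2432 - 4648) = (-7 + 37837)*(-2216) = 37830*(-2216) = -83831280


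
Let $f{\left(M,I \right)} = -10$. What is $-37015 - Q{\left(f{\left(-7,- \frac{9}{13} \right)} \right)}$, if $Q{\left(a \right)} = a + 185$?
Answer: $-37190$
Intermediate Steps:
$Q{\left(a \right)} = 185 + a$
$-37015 - Q{\left(f{\left(-7,- \frac{9}{13} \right)} \right)} = -37015 - \left(185 - 10\right) = -37015 - 175 = -37190$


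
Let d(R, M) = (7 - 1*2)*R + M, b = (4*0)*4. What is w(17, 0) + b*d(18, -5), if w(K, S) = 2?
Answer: 2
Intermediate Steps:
b = 0 (b = 0*4 = 0)
d(R, M) = M + 5*R (d(R, M) = (7 - 2)*R + M = 5*R + M = M + 5*R)
w(17, 0) + b*d(18, -5) = 2 + 0*(-5 + 5*18) = 2 + 0*(-5 + 90) = 2 + 0*85 = 2 + 0 = 2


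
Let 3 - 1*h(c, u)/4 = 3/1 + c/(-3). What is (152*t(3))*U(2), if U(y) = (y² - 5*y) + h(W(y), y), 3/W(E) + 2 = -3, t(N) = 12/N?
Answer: -20672/5 ≈ -4134.4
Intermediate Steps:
W(E) = -⅗ (W(E) = 3/(-2 - 3) = 3/(-5) = 3*(-⅕) = -⅗)
h(c, u) = 4*c/3 (h(c, u) = 12 - 4*(3/1 + c/(-3)) = 12 - 4*(3*1 + c*(-⅓)) = 12 - 4*(3 - c/3) = 12 + (-12 + 4*c/3) = 4*c/3)
U(y) = -⅘ + y² - 5*y (U(y) = (y² - 5*y) + (4/3)*(-⅗) = (y² - 5*y) - ⅘ = -⅘ + y² - 5*y)
(152*t(3))*U(2) = (152*(12/3))*(-⅘ + 2² - 5*2) = (152*(12*(⅓)))*(-⅘ + 4 - 10) = (152*4)*(-34/5) = 608*(-34/5) = -20672/5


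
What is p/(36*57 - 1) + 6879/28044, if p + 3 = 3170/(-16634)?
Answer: 38866318403/159459745116 ≈ 0.24374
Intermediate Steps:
p = -26536/8317 (p = -3 + 3170/(-16634) = -3 + 3170*(-1/16634) = -3 - 1585/8317 = -26536/8317 ≈ -3.1906)
p/(36*57 - 1) + 6879/28044 = -26536/(8317*(36*57 - 1)) + 6879/28044 = -26536/(8317*(2052 - 1)) + 6879*(1/28044) = -26536/8317/2051 + 2293/9348 = -26536/8317*1/2051 + 2293/9348 = -26536/17058167 + 2293/9348 = 38866318403/159459745116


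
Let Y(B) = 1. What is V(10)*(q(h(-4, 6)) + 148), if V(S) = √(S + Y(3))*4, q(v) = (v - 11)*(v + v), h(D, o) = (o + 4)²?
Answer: 71792*√11 ≈ 2.3811e+5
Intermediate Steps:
h(D, o) = (4 + o)²
q(v) = 2*v*(-11 + v) (q(v) = (-11 + v)*(2*v) = 2*v*(-11 + v))
V(S) = 4*√(1 + S) (V(S) = √(S + 1)*4 = √(1 + S)*4 = 4*√(1 + S))
V(10)*(q(h(-4, 6)) + 148) = (4*√(1 + 10))*(2*(4 + 6)²*(-11 + (4 + 6)²) + 148) = (4*√11)*(2*10²*(-11 + 10²) + 148) = (4*√11)*(2*100*(-11 + 100) + 148) = (4*√11)*(2*100*89 + 148) = (4*√11)*(17800 + 148) = (4*√11)*17948 = 71792*√11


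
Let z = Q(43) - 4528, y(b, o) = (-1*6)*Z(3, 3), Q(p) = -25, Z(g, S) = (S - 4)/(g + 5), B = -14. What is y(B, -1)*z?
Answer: -13659/4 ≈ -3414.8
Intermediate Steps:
Z(g, S) = (-4 + S)/(5 + g)
y(b, o) = ¾ (y(b, o) = (-1*6)*((-4 + 3)/(5 + 3)) = -6*(-1)/8 = -3*(-1)/4 = -6*(-⅛) = ¾)
z = -4553 (z = -25 - 4528 = -4553)
y(B, -1)*z = (¾)*(-4553) = -13659/4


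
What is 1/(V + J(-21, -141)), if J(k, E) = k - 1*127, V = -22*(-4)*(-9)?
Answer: -1/940 ≈ -0.0010638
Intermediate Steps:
V = -792 (V = 88*(-9) = -792)
J(k, E) = -127 + k (J(k, E) = k - 127 = -127 + k)
1/(V + J(-21, -141)) = 1/(-792 + (-127 - 21)) = 1/(-792 - 148) = 1/(-940) = -1/940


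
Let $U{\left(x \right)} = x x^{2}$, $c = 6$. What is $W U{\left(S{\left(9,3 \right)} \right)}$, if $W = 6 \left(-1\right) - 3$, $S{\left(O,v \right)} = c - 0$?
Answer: $-1944$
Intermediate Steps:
$S{\left(O,v \right)} = 6$ ($S{\left(O,v \right)} = 6 - 0 = 6 + 0 = 6$)
$U{\left(x \right)} = x^{3}$
$W = -9$ ($W = -6 - 3 = -9$)
$W U{\left(S{\left(9,3 \right)} \right)} = - 9 \cdot 6^{3} = \left(-9\right) 216 = -1944$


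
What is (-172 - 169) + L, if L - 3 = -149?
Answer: -487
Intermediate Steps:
L = -146 (L = 3 - 149 = -146)
(-172 - 169) + L = (-172 - 169) - 146 = -341 - 146 = -487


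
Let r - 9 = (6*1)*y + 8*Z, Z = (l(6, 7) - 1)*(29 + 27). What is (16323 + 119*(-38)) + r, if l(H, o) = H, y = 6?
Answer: 14086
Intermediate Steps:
Z = 280 (Z = (6 - 1)*(29 + 27) = 5*56 = 280)
r = 2285 (r = 9 + ((6*1)*6 + 8*280) = 9 + (6*6 + 2240) = 9 + (36 + 2240) = 9 + 2276 = 2285)
(16323 + 119*(-38)) + r = (16323 + 119*(-38)) + 2285 = (16323 - 4522) + 2285 = 11801 + 2285 = 14086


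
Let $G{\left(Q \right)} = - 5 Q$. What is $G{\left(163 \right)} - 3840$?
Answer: $-4655$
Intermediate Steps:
$G{\left(Q \right)} = - 5 Q$
$G{\left(163 \right)} - 3840 = \left(-5\right) 163 - 3840 = -815 - 3840 = -4655$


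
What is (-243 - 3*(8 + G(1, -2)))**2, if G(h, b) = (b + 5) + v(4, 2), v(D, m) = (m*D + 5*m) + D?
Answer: 116964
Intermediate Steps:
v(D, m) = D + 5*m + D*m (v(D, m) = (D*m + 5*m) + D = (5*m + D*m) + D = D + 5*m + D*m)
G(h, b) = 27 + b (G(h, b) = (b + 5) + (4 + 5*2 + 4*2) = (5 + b) + (4 + 10 + 8) = (5 + b) + 22 = 27 + b)
(-243 - 3*(8 + G(1, -2)))**2 = (-243 - 3*(8 + (27 - 2)))**2 = (-243 - 3*(8 + 25))**2 = (-243 - 3*33)**2 = (-243 - 99)**2 = (-342)**2 = 116964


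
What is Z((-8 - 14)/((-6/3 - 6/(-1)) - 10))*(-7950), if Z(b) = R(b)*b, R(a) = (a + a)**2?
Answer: -14108600/9 ≈ -1.5676e+6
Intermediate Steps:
R(a) = 4*a**2 (R(a) = (2*a)**2 = 4*a**2)
Z(b) = 4*b**3 (Z(b) = (4*b**2)*b = 4*b**3)
Z((-8 - 14)/((-6/3 - 6/(-1)) - 10))*(-7950) = (4*((-8 - 14)/((-6/3 - 6/(-1)) - 10))**3)*(-7950) = (4*(-22/((-6*1/3 - 6*(-1)) - 10))**3)*(-7950) = (4*(-22/((-2 + 6) - 10))**3)*(-7950) = (4*(-22/(4 - 10))**3)*(-7950) = (4*(-22/(-6))**3)*(-7950) = (4*(-22*(-1/6))**3)*(-7950) = (4*(11/3)**3)*(-7950) = (4*(1331/27))*(-7950) = (5324/27)*(-7950) = -14108600/9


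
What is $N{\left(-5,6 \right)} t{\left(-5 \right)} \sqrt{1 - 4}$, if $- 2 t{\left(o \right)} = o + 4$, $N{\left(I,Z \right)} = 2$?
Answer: $i \sqrt{3} \approx 1.732 i$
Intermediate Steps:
$t{\left(o \right)} = -2 - \frac{o}{2}$ ($t{\left(o \right)} = - \frac{o + 4}{2} = - \frac{4 + o}{2} = -2 - \frac{o}{2}$)
$N{\left(-5,6 \right)} t{\left(-5 \right)} \sqrt{1 - 4} = 2 \left(-2 - - \frac{5}{2}\right) \sqrt{1 - 4} = 2 \left(-2 + \frac{5}{2}\right) \sqrt{-3} = 2 \cdot \frac{1}{2} i \sqrt{3} = 1 i \sqrt{3} = i \sqrt{3}$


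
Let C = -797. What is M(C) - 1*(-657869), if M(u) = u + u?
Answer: 656275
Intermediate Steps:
M(u) = 2*u
M(C) - 1*(-657869) = 2*(-797) - 1*(-657869) = -1594 + 657869 = 656275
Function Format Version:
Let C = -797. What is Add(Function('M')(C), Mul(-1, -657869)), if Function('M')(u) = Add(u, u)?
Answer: 656275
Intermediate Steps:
Function('M')(u) = Mul(2, u)
Add(Function('M')(C), Mul(-1, -657869)) = Add(Mul(2, -797), Mul(-1, -657869)) = Add(-1594, 657869) = 656275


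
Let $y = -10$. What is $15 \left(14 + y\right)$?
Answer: $60$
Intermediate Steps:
$15 \left(14 + y\right) = 15 \left(14 - 10\right) = 15 \cdot 4 = 60$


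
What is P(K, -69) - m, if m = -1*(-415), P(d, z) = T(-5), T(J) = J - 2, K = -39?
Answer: -422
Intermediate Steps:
T(J) = -2 + J
P(d, z) = -7 (P(d, z) = -2 - 5 = -7)
m = 415
P(K, -69) - m = -7 - 1*415 = -7 - 415 = -422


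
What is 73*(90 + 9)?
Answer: 7227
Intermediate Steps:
73*(90 + 9) = 73*99 = 7227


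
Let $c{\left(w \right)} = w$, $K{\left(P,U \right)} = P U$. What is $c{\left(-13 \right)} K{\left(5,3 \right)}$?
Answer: $-195$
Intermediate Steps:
$c{\left(-13 \right)} K{\left(5,3 \right)} = - 13 \cdot 5 \cdot 3 = \left(-13\right) 15 = -195$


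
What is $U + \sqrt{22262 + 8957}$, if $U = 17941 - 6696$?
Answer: $11245 + \sqrt{31219} \approx 11422.0$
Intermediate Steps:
$U = 11245$ ($U = 17941 - 6696 = 11245$)
$U + \sqrt{22262 + 8957} = 11245 + \sqrt{22262 + 8957} = 11245 + \sqrt{31219}$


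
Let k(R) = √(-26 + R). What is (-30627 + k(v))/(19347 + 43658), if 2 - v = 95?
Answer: -30627/63005 + I*√119/63005 ≈ -0.4861 + 0.00017314*I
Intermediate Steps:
v = -93 (v = 2 - 1*95 = 2 - 95 = -93)
(-30627 + k(v))/(19347 + 43658) = (-30627 + √(-26 - 93))/(19347 + 43658) = (-30627 + √(-119))/63005 = (-30627 + I*√119)*(1/63005) = -30627/63005 + I*√119/63005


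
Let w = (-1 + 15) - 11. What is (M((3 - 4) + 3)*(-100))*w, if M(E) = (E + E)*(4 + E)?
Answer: -7200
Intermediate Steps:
w = 3 (w = 14 - 11 = 3)
M(E) = 2*E*(4 + E) (M(E) = (2*E)*(4 + E) = 2*E*(4 + E))
(M((3 - 4) + 3)*(-100))*w = ((2*((3 - 4) + 3)*(4 + ((3 - 4) + 3)))*(-100))*3 = ((2*(-1 + 3)*(4 + (-1 + 3)))*(-100))*3 = ((2*2*(4 + 2))*(-100))*3 = ((2*2*6)*(-100))*3 = (24*(-100))*3 = -2400*3 = -7200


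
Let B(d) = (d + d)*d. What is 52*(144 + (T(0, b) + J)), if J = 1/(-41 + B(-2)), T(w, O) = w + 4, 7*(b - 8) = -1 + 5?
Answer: 253916/33 ≈ 7694.4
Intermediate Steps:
B(d) = 2*d² (B(d) = (2*d)*d = 2*d²)
b = 60/7 (b = 8 + (-1 + 5)/7 = 8 + (⅐)*4 = 8 + 4/7 = 60/7 ≈ 8.5714)
T(w, O) = 4 + w
J = -1/33 (J = 1/(-41 + 2*(-2)²) = 1/(-41 + 2*4) = 1/(-41 + 8) = 1/(-33) = -1/33 ≈ -0.030303)
52*(144 + (T(0, b) + J)) = 52*(144 + ((4 + 0) - 1/33)) = 52*(144 + (4 - 1/33)) = 52*(144 + 131/33) = 52*(4883/33) = 253916/33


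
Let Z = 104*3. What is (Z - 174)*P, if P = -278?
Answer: -38364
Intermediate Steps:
Z = 312
(Z - 174)*P = (312 - 174)*(-278) = 138*(-278) = -38364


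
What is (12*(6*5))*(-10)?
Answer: -3600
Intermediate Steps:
(12*(6*5))*(-10) = (12*30)*(-10) = 360*(-10) = -3600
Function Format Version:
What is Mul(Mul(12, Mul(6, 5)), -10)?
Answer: -3600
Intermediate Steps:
Mul(Mul(12, Mul(6, 5)), -10) = Mul(Mul(12, 30), -10) = Mul(360, -10) = -3600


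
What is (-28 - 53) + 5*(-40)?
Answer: -281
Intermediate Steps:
(-28 - 53) + 5*(-40) = -81 - 200 = -281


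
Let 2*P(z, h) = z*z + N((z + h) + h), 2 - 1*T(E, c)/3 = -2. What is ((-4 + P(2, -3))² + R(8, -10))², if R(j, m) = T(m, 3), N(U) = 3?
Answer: 2401/16 ≈ 150.06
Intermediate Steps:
T(E, c) = 12 (T(E, c) = 6 - 3*(-2) = 6 + 6 = 12)
R(j, m) = 12
P(z, h) = 3/2 + z²/2 (P(z, h) = (z*z + 3)/2 = (z² + 3)/2 = (3 + z²)/2 = 3/2 + z²/2)
((-4 + P(2, -3))² + R(8, -10))² = ((-4 + (3/2 + (½)*2²))² + 12)² = ((-4 + (3/2 + (½)*4))² + 12)² = ((-4 + (3/2 + 2))² + 12)² = ((-4 + 7/2)² + 12)² = ((-½)² + 12)² = (¼ + 12)² = (49/4)² = 2401/16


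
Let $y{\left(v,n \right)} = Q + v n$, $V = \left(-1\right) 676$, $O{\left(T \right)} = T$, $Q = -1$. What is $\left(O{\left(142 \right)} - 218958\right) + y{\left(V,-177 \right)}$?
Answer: $-99165$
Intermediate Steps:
$V = -676$
$y{\left(v,n \right)} = -1 + n v$ ($y{\left(v,n \right)} = -1 + v n = -1 + n v$)
$\left(O{\left(142 \right)} - 218958\right) + y{\left(V,-177 \right)} = \left(142 - 218958\right) - -119651 = \left(142 - 218958\right) + \left(-1 + 119652\right) = -218816 + 119651 = -99165$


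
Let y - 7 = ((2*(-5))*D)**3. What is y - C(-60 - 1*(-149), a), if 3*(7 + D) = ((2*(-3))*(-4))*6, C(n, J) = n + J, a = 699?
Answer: -68921781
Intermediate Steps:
C(n, J) = J + n
D = 41 (D = -7 + (((2*(-3))*(-4))*6)/3 = -7 + (-6*(-4)*6)/3 = -7 + (24*6)/3 = -7 + (1/3)*144 = -7 + 48 = 41)
y = -68920993 (y = 7 + ((2*(-5))*41)**3 = 7 + (-10*41)**3 = 7 + (-410)**3 = 7 - 68921000 = -68920993)
y - C(-60 - 1*(-149), a) = -68920993 - (699 + (-60 - 1*(-149))) = -68920993 - (699 + (-60 + 149)) = -68920993 - (699 + 89) = -68920993 - 1*788 = -68920993 - 788 = -68921781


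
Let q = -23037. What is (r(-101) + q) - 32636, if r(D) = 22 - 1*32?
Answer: -55683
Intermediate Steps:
r(D) = -10 (r(D) = 22 - 32 = -10)
(r(-101) + q) - 32636 = (-10 - 23037) - 32636 = -23047 - 32636 = -55683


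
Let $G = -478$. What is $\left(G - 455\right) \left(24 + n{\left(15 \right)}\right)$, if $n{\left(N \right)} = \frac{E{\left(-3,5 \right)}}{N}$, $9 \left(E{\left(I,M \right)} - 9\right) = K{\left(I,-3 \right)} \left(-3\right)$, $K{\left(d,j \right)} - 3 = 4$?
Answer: $- \frac{68420}{3} \approx -22807.0$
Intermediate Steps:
$K{\left(d,j \right)} = 7$ ($K{\left(d,j \right)} = 3 + 4 = 7$)
$E{\left(I,M \right)} = \frac{20}{3}$ ($E{\left(I,M \right)} = 9 + \frac{7 \left(-3\right)}{9} = 9 + \frac{1}{9} \left(-21\right) = 9 - \frac{7}{3} = \frac{20}{3}$)
$n{\left(N \right)} = \frac{20}{3 N}$
$\left(G - 455\right) \left(24 + n{\left(15 \right)}\right) = \left(-478 - 455\right) \left(24 + \frac{20}{3 \cdot 15}\right) = - 933 \left(24 + \frac{20}{3} \cdot \frac{1}{15}\right) = - 933 \left(24 + \frac{4}{9}\right) = \left(-933\right) \frac{220}{9} = - \frac{68420}{3}$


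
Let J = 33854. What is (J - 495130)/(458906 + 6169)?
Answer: -461276/465075 ≈ -0.99183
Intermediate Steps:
(J - 495130)/(458906 + 6169) = (33854 - 495130)/(458906 + 6169) = -461276/465075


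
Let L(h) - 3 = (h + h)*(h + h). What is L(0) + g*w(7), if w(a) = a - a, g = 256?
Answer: 3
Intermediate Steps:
L(h) = 3 + 4*h² (L(h) = 3 + (h + h)*(h + h) = 3 + (2*h)*(2*h) = 3 + 4*h²)
w(a) = 0
L(0) + g*w(7) = (3 + 4*0²) + 256*0 = (3 + 4*0) + 0 = (3 + 0) + 0 = 3 + 0 = 3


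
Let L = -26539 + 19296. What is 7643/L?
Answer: -7643/7243 ≈ -1.0552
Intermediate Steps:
L = -7243
7643/L = 7643/(-7243) = 7643*(-1/7243) = -7643/7243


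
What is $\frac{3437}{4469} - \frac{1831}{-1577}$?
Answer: $\frac{13602888}{7047613} \approx 1.9301$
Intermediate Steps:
$\frac{3437}{4469} - \frac{1831}{-1577} = 3437 \cdot \frac{1}{4469} - - \frac{1831}{1577} = \frac{3437}{4469} + \frac{1831}{1577} = \frac{13602888}{7047613}$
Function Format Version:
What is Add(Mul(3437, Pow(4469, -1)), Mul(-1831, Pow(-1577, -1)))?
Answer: Rational(13602888, 7047613) ≈ 1.9301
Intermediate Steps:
Add(Mul(3437, Pow(4469, -1)), Mul(-1831, Pow(-1577, -1))) = Add(Mul(3437, Rational(1, 4469)), Mul(-1831, Rational(-1, 1577))) = Add(Rational(3437, 4469), Rational(1831, 1577)) = Rational(13602888, 7047613)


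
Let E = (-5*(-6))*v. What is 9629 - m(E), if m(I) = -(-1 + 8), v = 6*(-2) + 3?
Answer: 9636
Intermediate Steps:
v = -9 (v = -12 + 3 = -9)
E = -270 (E = -5*(-6)*(-9) = 30*(-9) = -270)
m(I) = -7 (m(I) = -1*7 = -7)
9629 - m(E) = 9629 - 1*(-7) = 9629 + 7 = 9636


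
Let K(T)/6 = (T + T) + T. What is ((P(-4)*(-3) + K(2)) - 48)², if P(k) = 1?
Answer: 225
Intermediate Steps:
K(T) = 18*T (K(T) = 6*((T + T) + T) = 6*(2*T + T) = 6*(3*T) = 18*T)
((P(-4)*(-3) + K(2)) - 48)² = ((1*(-3) + 18*2) - 48)² = ((-3 + 36) - 48)² = (33 - 48)² = (-15)² = 225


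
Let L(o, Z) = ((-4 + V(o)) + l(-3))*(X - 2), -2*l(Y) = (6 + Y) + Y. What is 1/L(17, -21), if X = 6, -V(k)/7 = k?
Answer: -1/492 ≈ -0.0020325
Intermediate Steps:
V(k) = -7*k
l(Y) = -3 - Y (l(Y) = -((6 + Y) + Y)/2 = -(6 + 2*Y)/2 = -3 - Y)
L(o, Z) = -16 - 28*o (L(o, Z) = ((-4 - 7*o) + (-3 - 1*(-3)))*(6 - 2) = ((-4 - 7*o) + (-3 + 3))*4 = ((-4 - 7*o) + 0)*4 = (-4 - 7*o)*4 = -16 - 28*o)
1/L(17, -21) = 1/(-16 - 28*17) = 1/(-16 - 476) = 1/(-492) = -1/492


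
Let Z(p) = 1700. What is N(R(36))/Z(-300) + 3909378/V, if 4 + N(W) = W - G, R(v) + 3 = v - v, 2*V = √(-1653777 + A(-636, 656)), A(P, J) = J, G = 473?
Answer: -24/85 - 7818756*I*√1653121/1653121 ≈ -0.28235 - 6081.1*I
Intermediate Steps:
V = I*√1653121/2 (V = √(-1653777 + 656)/2 = √(-1653121)/2 = (I*√1653121)/2 = I*√1653121/2 ≈ 642.87*I)
R(v) = -3 (R(v) = -3 + (v - v) = -3 + 0 = -3)
N(W) = -477 + W (N(W) = -4 + (W - 1*473) = -4 + (W - 473) = -4 + (-473 + W) = -477 + W)
N(R(36))/Z(-300) + 3909378/V = (-477 - 3)/1700 + 3909378/((I*√1653121/2)) = -480*1/1700 + 3909378*(-2*I*√1653121/1653121) = -24/85 - 7818756*I*√1653121/1653121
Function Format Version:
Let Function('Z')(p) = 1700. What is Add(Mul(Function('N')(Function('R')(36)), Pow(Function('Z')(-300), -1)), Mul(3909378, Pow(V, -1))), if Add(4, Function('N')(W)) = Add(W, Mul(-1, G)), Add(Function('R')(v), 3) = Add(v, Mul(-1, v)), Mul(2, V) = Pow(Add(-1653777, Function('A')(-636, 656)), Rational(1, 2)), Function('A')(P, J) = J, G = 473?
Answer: Add(Rational(-24, 85), Mul(Rational(-7818756, 1653121), I, Pow(1653121, Rational(1, 2)))) ≈ Add(-0.28235, Mul(-6081.1, I))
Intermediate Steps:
V = Mul(Rational(1, 2), I, Pow(1653121, Rational(1, 2))) (V = Mul(Rational(1, 2), Pow(Add(-1653777, 656), Rational(1, 2))) = Mul(Rational(1, 2), Pow(-1653121, Rational(1, 2))) = Mul(Rational(1, 2), Mul(I, Pow(1653121, Rational(1, 2)))) = Mul(Rational(1, 2), I, Pow(1653121, Rational(1, 2))) ≈ Mul(642.87, I))
Function('R')(v) = -3 (Function('R')(v) = Add(-3, Add(v, Mul(-1, v))) = Add(-3, 0) = -3)
Function('N')(W) = Add(-477, W) (Function('N')(W) = Add(-4, Add(W, Mul(-1, 473))) = Add(-4, Add(W, -473)) = Add(-4, Add(-473, W)) = Add(-477, W))
Add(Mul(Function('N')(Function('R')(36)), Pow(Function('Z')(-300), -1)), Mul(3909378, Pow(V, -1))) = Add(Mul(Add(-477, -3), Pow(1700, -1)), Mul(3909378, Pow(Mul(Rational(1, 2), I, Pow(1653121, Rational(1, 2))), -1))) = Add(Mul(-480, Rational(1, 1700)), Mul(3909378, Mul(Rational(-2, 1653121), I, Pow(1653121, Rational(1, 2))))) = Add(Rational(-24, 85), Mul(Rational(-7818756, 1653121), I, Pow(1653121, Rational(1, 2))))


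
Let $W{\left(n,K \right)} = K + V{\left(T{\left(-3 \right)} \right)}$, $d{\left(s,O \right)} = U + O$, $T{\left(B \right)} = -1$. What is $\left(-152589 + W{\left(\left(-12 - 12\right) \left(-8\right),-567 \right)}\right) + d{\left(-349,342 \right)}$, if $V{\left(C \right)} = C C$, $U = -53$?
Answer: $-152866$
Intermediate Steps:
$d{\left(s,O \right)} = -53 + O$
$V{\left(C \right)} = C^{2}$
$W{\left(n,K \right)} = 1 + K$ ($W{\left(n,K \right)} = K + \left(-1\right)^{2} = K + 1 = 1 + K$)
$\left(-152589 + W{\left(\left(-12 - 12\right) \left(-8\right),-567 \right)}\right) + d{\left(-349,342 \right)} = \left(-152589 + \left(1 - 567\right)\right) + \left(-53 + 342\right) = \left(-152589 - 566\right) + 289 = -153155 + 289 = -152866$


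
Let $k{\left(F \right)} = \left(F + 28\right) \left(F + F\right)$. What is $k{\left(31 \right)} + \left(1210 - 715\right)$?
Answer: $4153$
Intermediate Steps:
$k{\left(F \right)} = 2 F \left(28 + F\right)$ ($k{\left(F \right)} = \left(28 + F\right) 2 F = 2 F \left(28 + F\right)$)
$k{\left(31 \right)} + \left(1210 - 715\right) = 2 \cdot 31 \left(28 + 31\right) + \left(1210 - 715\right) = 2 \cdot 31 \cdot 59 + 495 = 3658 + 495 = 4153$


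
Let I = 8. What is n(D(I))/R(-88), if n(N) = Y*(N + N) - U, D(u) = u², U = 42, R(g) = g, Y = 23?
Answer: -1451/44 ≈ -32.977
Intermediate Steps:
n(N) = -42 + 46*N (n(N) = 23*(N + N) - 1*42 = 23*(2*N) - 42 = 46*N - 42 = -42 + 46*N)
n(D(I))/R(-88) = (-42 + 46*8²)/(-88) = (-42 + 46*64)*(-1/88) = (-42 + 2944)*(-1/88) = 2902*(-1/88) = -1451/44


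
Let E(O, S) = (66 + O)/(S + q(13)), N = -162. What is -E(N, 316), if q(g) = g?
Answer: 96/329 ≈ 0.29179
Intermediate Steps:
E(O, S) = (66 + O)/(13 + S) (E(O, S) = (66 + O)/(S + 13) = (66 + O)/(13 + S))
-E(N, 316) = -(66 - 162)/(13 + 316) = -(-96)/329 = -1*(-96/329) = 96/329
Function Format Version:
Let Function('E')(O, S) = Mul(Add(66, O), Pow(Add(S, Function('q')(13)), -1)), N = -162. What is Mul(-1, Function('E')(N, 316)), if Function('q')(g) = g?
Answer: Rational(96, 329) ≈ 0.29179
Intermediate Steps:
Function('E')(O, S) = Mul(Pow(Add(13, S), -1), Add(66, O)) (Function('E')(O, S) = Mul(Add(66, O), Pow(Add(S, 13), -1)) = Mul(Add(66, O), Pow(Add(13, S), -1)) = Mul(Pow(Add(13, S), -1), Add(66, O)))
Mul(-1, Function('E')(N, 316)) = Mul(-1, Mul(Pow(Add(13, 316), -1), Add(66, -162))) = Mul(-1, Mul(Pow(329, -1), -96)) = Mul(-1, Mul(Rational(1, 329), -96)) = Mul(-1, Rational(-96, 329)) = Rational(96, 329)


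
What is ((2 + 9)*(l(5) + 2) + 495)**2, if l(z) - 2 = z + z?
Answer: 421201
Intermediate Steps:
l(z) = 2 + 2*z (l(z) = 2 + (z + z) = 2 + 2*z)
((2 + 9)*(l(5) + 2) + 495)**2 = ((2 + 9)*((2 + 2*5) + 2) + 495)**2 = (11*((2 + 10) + 2) + 495)**2 = (11*(12 + 2) + 495)**2 = (11*14 + 495)**2 = (154 + 495)**2 = 649**2 = 421201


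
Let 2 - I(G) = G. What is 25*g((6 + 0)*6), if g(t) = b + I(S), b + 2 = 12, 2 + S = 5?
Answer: 225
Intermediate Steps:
S = 3 (S = -2 + 5 = 3)
b = 10 (b = -2 + 12 = 10)
I(G) = 2 - G
g(t) = 9 (g(t) = 10 + (2 - 1*3) = 10 + (2 - 3) = 10 - 1 = 9)
25*g((6 + 0)*6) = 25*9 = 225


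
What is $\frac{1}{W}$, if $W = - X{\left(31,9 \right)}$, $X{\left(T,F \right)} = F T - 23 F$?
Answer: $- \frac{1}{72} \approx -0.013889$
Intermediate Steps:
$X{\left(T,F \right)} = - 23 F + F T$
$W = -72$ ($W = - 9 \left(-23 + 31\right) = - 9 \cdot 8 = \left(-1\right) 72 = -72$)
$\frac{1}{W} = \frac{1}{-72} = - \frac{1}{72}$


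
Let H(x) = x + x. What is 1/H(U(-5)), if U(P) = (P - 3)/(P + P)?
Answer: 5/8 ≈ 0.62500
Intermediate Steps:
U(P) = (-3 + P)/(2*P) (U(P) = (-3 + P)/((2*P)) = (-3 + P)*(1/(2*P)) = (-3 + P)/(2*P))
H(x) = 2*x
1/H(U(-5)) = 1/(2*((½)*(-3 - 5)/(-5))) = 1/(2*((½)*(-⅕)*(-8))) = 1/(2*(⅘)) = 1/(8/5) = 5/8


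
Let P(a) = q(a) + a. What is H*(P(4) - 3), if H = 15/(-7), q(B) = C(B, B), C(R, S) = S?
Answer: -75/7 ≈ -10.714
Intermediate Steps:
q(B) = B
P(a) = 2*a (P(a) = a + a = 2*a)
H = -15/7 (H = 15*(-1/7) = -15/7 ≈ -2.1429)
H*(P(4) - 3) = -15*(2*4 - 3)/7 = -15*(8 - 3)/7 = -15/7*5 = -75/7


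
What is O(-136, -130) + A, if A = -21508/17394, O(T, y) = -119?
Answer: -1045697/8697 ≈ -120.24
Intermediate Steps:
A = -10754/8697 (A = -21508*1/17394 = -10754/8697 ≈ -1.2365)
O(-136, -130) + A = -119 - 10754/8697 = -1045697/8697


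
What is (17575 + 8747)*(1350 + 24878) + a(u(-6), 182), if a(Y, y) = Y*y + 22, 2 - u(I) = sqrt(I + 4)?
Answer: 690373802 - 182*I*sqrt(2) ≈ 6.9037e+8 - 257.39*I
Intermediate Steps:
u(I) = 2 - sqrt(4 + I) (u(I) = 2 - sqrt(I + 4) = 2 - sqrt(4 + I))
a(Y, y) = 22 + Y*y
(17575 + 8747)*(1350 + 24878) + a(u(-6), 182) = (17575 + 8747)*(1350 + 24878) + (22 + (2 - sqrt(4 - 6))*182) = 26322*26228 + (22 + (2 - sqrt(-2))*182) = 690373416 + (22 + (2 - I*sqrt(2))*182) = 690373416 + (22 + (364 - 182*I*sqrt(2))) = 690373416 + (386 - 182*I*sqrt(2)) = 690373802 - 182*I*sqrt(2)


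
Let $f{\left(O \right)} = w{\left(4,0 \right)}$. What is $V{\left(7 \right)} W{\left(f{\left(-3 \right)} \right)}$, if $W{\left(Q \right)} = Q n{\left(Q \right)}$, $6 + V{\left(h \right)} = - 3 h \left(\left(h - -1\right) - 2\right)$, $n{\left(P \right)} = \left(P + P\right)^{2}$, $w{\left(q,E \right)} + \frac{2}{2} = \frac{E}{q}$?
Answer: $528$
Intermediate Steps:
$w{\left(q,E \right)} = -1 + \frac{E}{q}$
$n{\left(P \right)} = 4 P^{2}$ ($n{\left(P \right)} = \left(2 P\right)^{2} = 4 P^{2}$)
$f{\left(O \right)} = -1$ ($f{\left(O \right)} = \frac{0 - 4}{4} = \frac{1}{4} \left(-4\right) = -1$)
$V{\left(h \right)} = -6 - 3 h \left(-1 + h\right)$ ($V{\left(h \right)} = -6 + - 3 h \left(\left(h - -1\right) - 2\right) = -6 + - 3 h \left(\left(h + 1\right) - 2\right) = -6 + - 3 h \left(\left(1 + h\right) - 2\right) = -6 + - 3 h \left(-1 + h\right) = -6 - 3 h \left(-1 + h\right)$)
$W{\left(Q \right)} = 4 Q^{3}$ ($W{\left(Q \right)} = Q 4 Q^{2} = 4 Q^{3}$)
$V{\left(7 \right)} W{\left(f{\left(-3 \right)} \right)} = \left(-6 - 3 \cdot 7^{2} + 3 \cdot 7\right) 4 \left(-1\right)^{3} = \left(-6 - 147 + 21\right) 4 \left(-1\right) = \left(-6 - 147 + 21\right) \left(-4\right) = \left(-132\right) \left(-4\right) = 528$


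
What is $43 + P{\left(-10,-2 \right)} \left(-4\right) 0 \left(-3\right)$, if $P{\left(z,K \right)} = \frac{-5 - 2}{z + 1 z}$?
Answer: $43$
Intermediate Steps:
$P{\left(z,K \right)} = - \frac{7}{2 z}$ ($P{\left(z,K \right)} = - \frac{7}{z + z} = - \frac{7}{2 z}$)
$43 + P{\left(-10,-2 \right)} \left(-4\right) 0 \left(-3\right) = 43 + - \frac{7}{2 \left(-10\right)} \left(-4\right) 0 \left(-3\right) = 43 + \left(- \frac{7}{2}\right) \left(- \frac{1}{10}\right) 0 \left(-3\right) = 43 + \frac{7}{20} \cdot 0 = 43 + 0 = 43$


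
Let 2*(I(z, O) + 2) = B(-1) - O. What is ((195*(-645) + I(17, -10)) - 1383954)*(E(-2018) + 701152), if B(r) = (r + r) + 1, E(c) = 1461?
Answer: -2121506930689/2 ≈ -1.0608e+12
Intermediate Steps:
B(r) = 1 + 2*r (B(r) = 2*r + 1 = 1 + 2*r)
I(z, O) = -5/2 - O/2 (I(z, O) = -2 + ((1 + 2*(-1)) - O)/2 = -2 + ((1 - 2) - O)/2 = -2 + (-1 - O)/2 = -2 + (-1/2 - O/2) = -5/2 - O/2)
((195*(-645) + I(17, -10)) - 1383954)*(E(-2018) + 701152) = ((195*(-645) + (-5/2 - 1/2*(-10))) - 1383954)*(1461 + 701152) = ((-125775 + (-5/2 + 5)) - 1383954)*702613 = ((-125775 + 5/2) - 1383954)*702613 = (-251545/2 - 1383954)*702613 = -3019453/2*702613 = -2121506930689/2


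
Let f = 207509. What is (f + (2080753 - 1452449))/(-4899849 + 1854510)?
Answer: -75983/276849 ≈ -0.27446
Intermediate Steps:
(f + (2080753 - 1452449))/(-4899849 + 1854510) = (207509 + (2080753 - 1452449))/(-4899849 + 1854510) = (207509 + 628304)/(-3045339) = 835813*(-1/3045339) = -75983/276849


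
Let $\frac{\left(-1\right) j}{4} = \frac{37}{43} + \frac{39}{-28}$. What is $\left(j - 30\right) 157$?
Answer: $- \frac{1317073}{301} \approx -4375.7$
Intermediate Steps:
$j = \frac{641}{301}$ ($j = - 4 \left(\frac{37}{43} + \frac{39}{-28}\right) = - 4 \left(37 \cdot \frac{1}{43} + 39 \left(- \frac{1}{28}\right)\right) = - 4 \left(\frac{37}{43} - \frac{39}{28}\right) = \left(-4\right) \left(- \frac{641}{1204}\right) = \frac{641}{301} \approx 2.1296$)
$\left(j - 30\right) 157 = \left(\frac{641}{301} - 30\right) 157 = \left(- \frac{8389}{301}\right) 157 = - \frac{1317073}{301}$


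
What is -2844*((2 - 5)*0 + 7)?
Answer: -19908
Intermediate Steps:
-2844*((2 - 5)*0 + 7) = -2844*(-3*0 + 7) = -2844*(0 + 7) = -2844*7 = -79*252 = -19908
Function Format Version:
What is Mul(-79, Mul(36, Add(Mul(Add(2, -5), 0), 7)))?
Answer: -19908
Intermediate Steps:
Mul(-79, Mul(36, Add(Mul(Add(2, -5), 0), 7))) = Mul(-79, Mul(36, Add(Mul(-3, 0), 7))) = Mul(-79, Mul(36, Add(0, 7))) = Mul(-79, Mul(36, 7)) = Mul(-79, 252) = -19908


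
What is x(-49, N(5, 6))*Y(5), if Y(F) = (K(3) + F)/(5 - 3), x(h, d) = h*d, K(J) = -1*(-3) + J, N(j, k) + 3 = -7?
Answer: 2695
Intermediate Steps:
N(j, k) = -10 (N(j, k) = -3 - 7 = -10)
K(J) = 3 + J
x(h, d) = d*h
Y(F) = 3 + F/2 (Y(F) = ((3 + 3) + F)/(5 - 3) = (6 + F)/2 = (6 + F)*(1/2) = 3 + F/2)
x(-49, N(5, 6))*Y(5) = (-10*(-49))*(3 + (1/2)*5) = 490*(3 + 5/2) = 490*(11/2) = 2695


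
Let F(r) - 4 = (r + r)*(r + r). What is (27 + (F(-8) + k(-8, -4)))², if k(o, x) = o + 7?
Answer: 81796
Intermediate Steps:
F(r) = 4 + 4*r² (F(r) = 4 + (r + r)*(r + r) = 4 + (2*r)*(2*r) = 4 + 4*r²)
k(o, x) = 7 + o
(27 + (F(-8) + k(-8, -4)))² = (27 + ((4 + 4*(-8)²) + (7 - 8)))² = (27 + ((4 + 4*64) - 1))² = (27 + ((4 + 256) - 1))² = (27 + (260 - 1))² = (27 + 259)² = 286² = 81796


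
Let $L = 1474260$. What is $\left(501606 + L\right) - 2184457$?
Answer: $-208591$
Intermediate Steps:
$\left(501606 + L\right) - 2184457 = \left(501606 + 1474260\right) - 2184457 = 1975866 - 2184457 = -208591$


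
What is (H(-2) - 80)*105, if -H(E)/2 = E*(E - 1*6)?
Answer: -11760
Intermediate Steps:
H(E) = -2*E*(-6 + E) (H(E) = -2*E*(E - 1*6) = -2*E*(E - 6) = -2*E*(-6 + E))
(H(-2) - 80)*105 = (2*(-2)*(6 - 1*(-2)) - 80)*105 = (2*(-2)*(6 + 2) - 80)*105 = (2*(-2)*8 - 80)*105 = (-32 - 80)*105 = -112*105 = -11760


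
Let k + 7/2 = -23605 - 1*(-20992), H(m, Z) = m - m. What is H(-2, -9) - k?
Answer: 5233/2 ≈ 2616.5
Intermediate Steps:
H(m, Z) = 0
k = -5233/2 (k = -7/2 + (-23605 - 1*(-20992)) = -7/2 + (-23605 + 20992) = -7/2 - 2613 = -5233/2 ≈ -2616.5)
H(-2, -9) - k = 0 - 1*(-5233/2) = 0 + 5233/2 = 5233/2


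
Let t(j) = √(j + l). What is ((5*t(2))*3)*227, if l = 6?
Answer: 6810*√2 ≈ 9630.8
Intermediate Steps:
t(j) = √(6 + j) (t(j) = √(j + 6) = √(6 + j))
((5*t(2))*3)*227 = ((5*√(6 + 2))*3)*227 = ((5*√8)*3)*227 = ((5*(2*√2))*3)*227 = ((10*√2)*3)*227 = (30*√2)*227 = 6810*√2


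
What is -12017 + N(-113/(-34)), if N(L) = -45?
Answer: -12062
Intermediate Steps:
-12017 + N(-113/(-34)) = -12017 - 45 = -12062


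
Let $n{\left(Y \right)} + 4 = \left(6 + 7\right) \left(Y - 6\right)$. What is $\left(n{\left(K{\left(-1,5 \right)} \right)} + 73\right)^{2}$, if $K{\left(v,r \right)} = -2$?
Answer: $1225$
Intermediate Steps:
$n{\left(Y \right)} = -82 + 13 Y$ ($n{\left(Y \right)} = -4 + \left(6 + 7\right) \left(Y - 6\right) = -4 + 13 \left(-6 + Y\right) = -4 + \left(-78 + 13 Y\right) = -82 + 13 Y$)
$\left(n{\left(K{\left(-1,5 \right)} \right)} + 73\right)^{2} = \left(\left(-82 + 13 \left(-2\right)\right) + 73\right)^{2} = \left(\left(-82 - 26\right) + 73\right)^{2} = \left(-108 + 73\right)^{2} = \left(-35\right)^{2} = 1225$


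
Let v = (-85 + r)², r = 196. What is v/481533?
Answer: 4107/160511 ≈ 0.025587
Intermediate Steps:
v = 12321 (v = (-85 + 196)² = 111² = 12321)
v/481533 = 12321/481533 = 12321*(1/481533) = 4107/160511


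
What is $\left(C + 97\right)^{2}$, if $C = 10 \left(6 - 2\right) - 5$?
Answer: $17424$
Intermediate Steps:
$C = 35$ ($C = 10 \cdot 4 - 5 = 40 - 5 = 35$)
$\left(C + 97\right)^{2} = \left(35 + 97\right)^{2} = 132^{2} = 17424$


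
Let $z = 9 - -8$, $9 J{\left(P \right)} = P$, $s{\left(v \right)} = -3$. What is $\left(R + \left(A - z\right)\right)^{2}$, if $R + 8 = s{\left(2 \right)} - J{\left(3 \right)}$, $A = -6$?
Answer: $\frac{10609}{9} \approx 1178.8$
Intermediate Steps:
$J{\left(P \right)} = \frac{P}{9}$
$z = 17$ ($z = 9 + 8 = 17$)
$R = - \frac{34}{3}$ ($R = -8 - \left(3 + \frac{1}{9} \cdot 3\right) = -8 - \frac{10}{3} = - \frac{34}{3} \approx -11.333$)
$\left(R + \left(A - z\right)\right)^{2} = \left(- \frac{34}{3} - 23\right)^{2} = \left(- \frac{103}{3}\right)^{2} = \frac{10609}{9}$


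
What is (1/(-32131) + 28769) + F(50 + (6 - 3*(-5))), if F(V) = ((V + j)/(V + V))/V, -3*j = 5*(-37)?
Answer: 13979355802843/485917113 ≈ 28769.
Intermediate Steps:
j = 185/3 (j = -5*(-37)/3 = -⅓*(-185) = 185/3 ≈ 61.667)
F(V) = (185/3 + V)/(2*V²) (F(V) = ((V + 185/3)/(V + V))/V = ((185/3 + V)/((2*V)))/V = ((185/3 + V)*(1/(2*V)))/V = ((185/3 + V)/(2*V))/V = (185/3 + V)/(2*V²))
(1/(-32131) + 28769) + F(50 + (6 - 3*(-5))) = (1/(-32131) + 28769) + (185 + 3*(50 + (6 - 3*(-5))))/(6*(50 + (6 - 3*(-5)))²) = (-1/32131 + 28769) + (185 + 3*(50 + (6 + 15)))/(6*(50 + (6 + 15))²) = 924376738/32131 + (185 + 3*(50 + 21))/(6*(50 + 21)²) = 924376738/32131 + (⅙)*(185 + 3*71)/71² = 924376738/32131 + (⅙)*(1/5041)*(185 + 213) = 924376738/32131 + (⅙)*(1/5041)*398 = 924376738/32131 + 199/15123 = 13979355802843/485917113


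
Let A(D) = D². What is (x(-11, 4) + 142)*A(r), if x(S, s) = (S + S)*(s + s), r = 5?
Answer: -850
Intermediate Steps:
x(S, s) = 4*S*s (x(S, s) = (2*S)*(2*s) = 4*S*s)
(x(-11, 4) + 142)*A(r) = (4*(-11)*4 + 142)*5² = (-176 + 142)*25 = -34*25 = -850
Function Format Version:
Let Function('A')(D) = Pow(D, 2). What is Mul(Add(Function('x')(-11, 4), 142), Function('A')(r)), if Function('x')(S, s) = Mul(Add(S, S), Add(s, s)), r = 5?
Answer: -850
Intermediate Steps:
Function('x')(S, s) = Mul(4, S, s) (Function('x')(S, s) = Mul(Mul(2, S), Mul(2, s)) = Mul(4, S, s))
Mul(Add(Function('x')(-11, 4), 142), Function('A')(r)) = Mul(Add(Mul(4, -11, 4), 142), Pow(5, 2)) = Mul(Add(-176, 142), 25) = Mul(-34, 25) = -850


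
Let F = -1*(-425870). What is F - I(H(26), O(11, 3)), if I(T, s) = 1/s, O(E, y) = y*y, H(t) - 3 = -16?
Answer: 3832829/9 ≈ 4.2587e+5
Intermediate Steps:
H(t) = -13 (H(t) = 3 - 16 = -13)
O(E, y) = y²
F = 425870
F - I(H(26), O(11, 3)) = 425870 - 1/(3²) = 425870 - 1/9 = 425870 - 1*⅑ = 425870 - ⅑ = 3832829/9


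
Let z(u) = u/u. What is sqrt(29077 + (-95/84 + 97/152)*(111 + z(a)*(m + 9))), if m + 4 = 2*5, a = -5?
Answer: sqrt(41897527)/38 ≈ 170.34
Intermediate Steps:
z(u) = 1
m = 6 (m = -4 + 2*5 = -4 + 10 = 6)
sqrt(29077 + (-95/84 + 97/152)*(111 + z(a)*(m + 9))) = sqrt(29077 + (-95/84 + 97/152)*(111 + 1*(6 + 9))) = sqrt(29077 + (-95*1/84 + 97*(1/152))*(111 + 1*15)) = sqrt(29077 + (-95/84 + 97/152)*(111 + 15)) = sqrt(29077 - 1573/3192*126) = sqrt(29077 - 4719/76) = sqrt(2205133/76) = sqrt(41897527)/38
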